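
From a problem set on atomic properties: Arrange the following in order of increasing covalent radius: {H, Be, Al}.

H < Be < Al

Radius decreases left→right (rising Z_eff, same n) and increases top→bottom (higher n).
A diagonal step moves right (one effect) and down (the opposite effect) at once.
Be > H: period and group pull opposite ways; the down-group shift dominates (102 vs 32 pm).
Al > Be: period and group pull opposite ways; the down-group shift dominates (126 vs 102 pm).
For reference (pm): H 32, Be 102, Al 126.
So from smallest to largest: H < Be < Al.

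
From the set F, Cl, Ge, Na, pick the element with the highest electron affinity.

Cl

F is in period 2, group 17; Na is in period 3, group 1; Cl is in period 3, group 17; Ge is in period 4, group 14.
Atoms with high Z_eff and room in the valence shell (especially the halogens) have the most exothermic electron affinities.
These span different periods and groups, so the two trends combine.
Ge > Na: the two effects oppose for this pair; the across-period effect wins (119 vs 53 kJ/mol).
F > Ge: both effects reinforce here, so F is clearly the higher of the two.
Cl > F: this pair runs against the simple trend — see the exception note.
Note the exception: Cl has a higher electron affinity than F, contrary to the simple trend — F's small 2p subshell makes the incoming electron feel strong e⁻–e⁻ repulsion, so Cl actually releases more energy on gaining an electron.
For reference (kJ/mol): F 328, Na 53, Cl 349, Ge 119.
The highest electron affinity among these belongs to Cl.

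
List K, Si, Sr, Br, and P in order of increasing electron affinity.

Si is in period 3, group 14; P is in period 3, group 15; K is in period 4, group 1; Br is in period 4, group 17; Sr is in period 5, group 2.
EA tends to increase across a period and decrease down a group, though the pattern is less regular than for IE or radius.
Neither a single period nor a single group — weigh both effects.
K > Sr: period and group pull opposite ways; the down-group shift dominates (48 vs 5 kJ/mol).
P > K: both effects reinforce here, so P is clearly the higher of the two.
Si > P: this pair runs against the simple trend — see the exception note.
Br > Si: period and group pull opposite ways; the across-period shift dominates (325 vs 134 kJ/mol).
Note the exception: Si has a higher electron affinity than P, contrary to the simple trend — adding an electron to P's half-filled 3p³ is unfavourable, so Si (3p²) has the more exothermic EA.
For reference (kJ/mol): Si 134, P 72, K 48, Br 325, Sr 5.
So from lowest to highest: Sr < K < P < Si < Br.

Sr < K < P < Si < Br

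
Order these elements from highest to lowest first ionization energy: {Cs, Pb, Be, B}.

Be is in period 2, group 2; B is in period 2, group 13; Cs is in period 6, group 1; Pb is in period 6, group 14.
Across a period the outer electron is held more tightly (higher IE₁); down a group it sits in a higher shell, more shielded, and comes off more easily.
Here both period and group differ, so the two effects have to be weighed against each other.
Pb > Cs: Pb lies to the right of Cs in period 6, so the across-period effect alone puts Pb higher.
B > Pb: period and group pull opposite ways; the down-group shift dominates (801 vs 716 kJ/mol).
Be > B: this pair runs against the simple trend — see the exception note.
Note the exception: Be has a higher first ionization energy than B, contrary to the simple trend — removing B's lone 2p electron is easier than breaking Be's filled 2s².
Approximate values (kJ/mol): Be 900, B 801, Cs 376, Pb 716.
So from highest to lowest: Be > B > Pb > Cs.

Be > B > Pb > Cs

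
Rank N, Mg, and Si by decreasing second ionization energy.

IE_2 is the cost of taking one more electron from the +1 cation: N⁺ still has 4 valence electrons; Mg⁺ still has 1 valence electron; Si⁺ still has 3 valence electrons.
All are still removing valence electrons, so compare the +1 ions as you would atoms: IE_2 generally rises across a period (higher Z_eff) and falls down a group (larger shell), subject to the usual subshell exceptions.
Valence configurations: N⁺ [He]2s²2p², Mg⁺ [Ne]3s¹, Si⁺ [Ne]3s²3p¹.
Tabulated IE_2 (kJ/mol): N 2856, Mg 1451, Si 1577.
So the second ionization energies run Mg < Si < N.

N, Si, Mg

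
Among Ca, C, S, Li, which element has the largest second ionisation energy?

Li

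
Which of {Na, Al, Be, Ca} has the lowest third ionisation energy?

After 2 electrons have been removed, what remains? Na²⁺ is already 1 electron into the core; Al²⁺ still has 1 valence electron; Be²⁺ is the bare [He] core; Ca²⁺ is the bare [Ar] core.
Pulling an electron out of a noble-gas core costs far more than removing a remaining valence electron, so Ca, Na and Be sit at the high end of IE_3.
Approximate IE_3 values (kJ/mol): Na 6910, Al 2745, Be 14849, Ca 4912.
Putting it together, IE_3: Al < Ca < Na < Be.

Al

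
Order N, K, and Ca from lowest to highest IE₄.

The fourth ionization energy removes an electron from the +3 ion. For each element: N³⁺ still has 2 valence electrons; K³⁺ is already 2 electrons into the core; Ca³⁺ is already 1 electron into the core.
Usually core removal costs more than valence removal, but here the competition is close: a tightly held n=2 valence electron can cost more to remove than an n=3 core electron, so the actual values have to decide it.
The numbers (kJ/mol): N 7475, K 5877, Ca 6491.
Hence IE_4: K < Ca < N.

K < Ca < N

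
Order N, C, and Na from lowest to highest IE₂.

C < N < Na

The second ionization energy removes an electron from the +1 ion. For each element: N⁺ still has 4 valence electrons; C⁺ still has 3 valence electrons; Na⁺ is the bare [Ne] core.
Breaking into a closed-shell core is much more expensive than removing a leftover valence electron — Na has the largest IE_2 here.
Valence configurations: N⁺ [He]2s²2p², C⁺ [He]2s²2p¹.
Tabulated IE_2 (kJ/mol): N 2856, C 2353, Na 4562.
Overall IE_2 order: C < N < Na.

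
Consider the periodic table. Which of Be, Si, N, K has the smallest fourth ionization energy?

Si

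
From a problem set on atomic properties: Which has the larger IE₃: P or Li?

Li

Consider each +2 ion: P²⁺ still has 3 valence electrons; Li²⁺ is already 1 electron into the core.
Pulling an electron out of a noble-gas core costs far more than removing a remaining valence electron, so Li sits at the high end of IE_3.
Tabulated IE_3 (kJ/mol): P 2914, Li 11815.
Overall IE_3 order: P < Li.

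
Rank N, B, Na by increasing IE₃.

B, N, Na

The third ionization energy removes an electron from the +2 ion. For each element: N²⁺ still has 3 valence electrons; B²⁺ still has 1 valence electron; Na²⁺ is already 1 electron into the core.
Breaking into a closed-shell core is much more expensive than removing a leftover valence electron — Na has the largest IE_3 here.
Valence configurations: N²⁺ [He]2s²2p¹, B²⁺ [He]2s¹.
The numbers (kJ/mol): N 4578, B 3660, Na 6910.
Putting it together, IE_3: B < N < Na.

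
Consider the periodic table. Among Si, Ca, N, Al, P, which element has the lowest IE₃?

Al

Consider each +2 ion: Si²⁺ still has 2 valence electrons; Ca²⁺ is the bare [Ar] core; N²⁺ still has 3 valence electrons; Al²⁺ still has 1 valence electron; P²⁺ still has 3 valence electrons.
Pulling an electron out of a noble-gas core costs far more than removing a remaining valence electron, so Ca sits at the high end of IE_3.
Valence configurations: Si²⁺ [Ne]3s², N²⁺ [He]2s²2p¹, Al²⁺ [Ne]3s¹, P²⁺ [Ne]3s²3p¹.
P²⁺ loses a lone 3p electron whereas Si²⁺ must break into a filled 3s² pair, so IE_3(Si) > IE_3(P) even though P has the higher nuclear charge.
The numbers (kJ/mol): Si 3232, Ca 4912, N 4578, Al 2745, P 2914.
Hence IE_3: Al < P < Si < N < Ca.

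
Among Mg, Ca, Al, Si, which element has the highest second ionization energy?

Consider each +1 ion: Mg⁺ still has 1 valence electron; Ca⁺ still has 1 valence electron; Al⁺ still has 2 valence electrons; Si⁺ still has 3 valence electrons.
All are still removing valence electrons, so compare the +1 ions as you would atoms: IE_2 generally rises across a period (higher Z_eff) and falls down a group (larger shell), subject to the usual subshell exceptions.
Valence configurations: Mg⁺ [Ne]3s¹, Ca⁺ [Ar]4s¹, Al⁺ [Ne]3s², Si⁺ [Ne]3s²3p¹.
Si⁺ loses a lone 3p electron whereas Al⁺ must break into a filled 3s² pair, so IE_2(Al) > IE_2(Si) even though Si has the higher nuclear charge.
Tabulated IE_2 (kJ/mol): Mg 1451, Ca 1145, Al 1817, Si 1577.
Putting it together, IE_2: Ca < Mg < Si < Al.

Al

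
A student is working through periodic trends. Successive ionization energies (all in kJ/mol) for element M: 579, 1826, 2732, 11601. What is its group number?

Group 13

Look for the largest jump between consecutive ionization energies: IE4/IE3 ≈ 4.2, far larger than any earlier ratio.
That jump marks the point where a core electron is being removed. So the atom has 3 valence electrons.
A main-group element with 3 valence electrons is in group 13.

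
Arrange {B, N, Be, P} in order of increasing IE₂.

The second ionization energy removes an electron from the +1 ion. For each element: B⁺ still has 2 valence electrons; N⁺ still has 4 valence electrons; Be⁺ still has 1 valence electron; P⁺ still has 4 valence electrons.
All are still removing valence electrons, so compare the +1 ions as you would atoms: IE_2 generally rises across a period (higher Z_eff) and falls down a group (larger shell), subject to the usual subshell exceptions.
Valence configurations: B⁺ [He]2s², N⁺ [He]2s²2p², Be⁺ [He]2s¹, P⁺ [Ne]3s²3p².
The numbers (kJ/mol): B 2427, N 2856, Be 1757, P 1907.
Overall IE_2 order: Be < P < B < N.

Be < P < B < N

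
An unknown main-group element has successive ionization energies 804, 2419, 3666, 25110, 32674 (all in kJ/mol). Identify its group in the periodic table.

Group 13

Look for the largest jump between consecutive ionization energies: IE4/IE3 ≈ 6.8, far larger than any earlier ratio.
That jump marks the point where a core electron is being removed. So the atom has 3 valence electrons.
A main-group element with 3 valence electrons is in group 13.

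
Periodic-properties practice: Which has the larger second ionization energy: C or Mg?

IE_2 is the cost of taking one more electron from the +1 cation: C⁺ still has 3 valence electrons; Mg⁺ still has 1 valence electron.
All are still removing valence electrons, so compare the +1 ions as you would atoms: IE_2 generally rises across a period (higher Z_eff) and falls down a group (larger shell), subject to the usual subshell exceptions.
Valence configurations: C⁺ [He]2s²2p¹, Mg⁺ [Ne]3s¹.
The numbers (kJ/mol): C 2353, Mg 1451.
So the second ionization energies run Mg < C.

C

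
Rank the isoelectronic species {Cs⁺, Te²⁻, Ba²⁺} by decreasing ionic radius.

All of these have 54 electrons, so size is governed by nuclear charge alone: the more protons, the stronger the pull on the same electron cloud, and the smaller the ion.
Nuclear charges: Ba²⁺ (Z=56), Cs⁺ (Z=55), Te²⁻ (Z=52).
Largest to smallest: Te²⁻ > Cs⁺ > Ba²⁺.

Te²⁻ > Cs⁺ > Ba²⁺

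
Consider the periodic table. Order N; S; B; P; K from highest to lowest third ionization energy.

N > K > B > S > P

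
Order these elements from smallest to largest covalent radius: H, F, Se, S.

Across a period the added protons contract the valence shell; down a group each new principal shell makes the atom larger.
These span different periods and groups, so the two trends combine.
F > H: period and group pull opposite ways; the down-group shift dominates (64 vs 32 pm).
S > F: relative to F, both the across-period and down-group shifts push S's atomic radius up.
Se > S: Se sits below S in group 16, so the down-group effect alone puts Se larger.
For reference (pm): H 32, F 64, S 103, Se 116.
So from smallest to largest: H < F < S < Se.

H < F < S < Se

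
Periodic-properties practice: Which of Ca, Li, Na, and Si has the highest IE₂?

The second ionization energy removes an electron from the +1 ion. For each element: Ca⁺ still has 1 valence electron; Li⁺ is the bare [He] core; Na⁺ is the bare [Ne] core; Si⁺ still has 3 valence electrons.
Core electrons are held far more tightly than valence electrons, so Na and Li top the IE_2 order.
Valence configurations: Ca⁺ [Ar]4s¹, Si⁺ [Ne]3s²3p¹.
The numbers (kJ/mol): Ca 1145, Li 7298, Na 4562, Si 1577.
Overall IE_2 order: Ca < Si < Na < Li.

Li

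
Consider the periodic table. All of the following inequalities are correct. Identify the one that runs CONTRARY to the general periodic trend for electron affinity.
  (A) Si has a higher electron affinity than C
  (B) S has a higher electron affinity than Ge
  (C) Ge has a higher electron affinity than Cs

(A)

The general trend: electron affinity increases across a period and decreases down a group.
(A) Si (period 3, group 14) vs C (period 2, group 14): the stated order contradicts the simple trend.
(B) S (period 3, group 16) vs Ge (period 4, group 14): the stated order agrees with the simple trend.
(C) Ge (period 4, group 14) vs Cs (period 6, group 1): the stated order agrees with the simple trend.
The exception is (A): Si's larger, more diffuse 3p orbitals accept an added electron slightly more readily than C's compact 2p.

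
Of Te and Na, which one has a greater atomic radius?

Na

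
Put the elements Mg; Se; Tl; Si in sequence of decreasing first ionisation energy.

Across a period the outer electron is held more tightly (higher IE₁); down a group it sits in a higher shell, more shielded, and comes off more easily.
Here both period and group differ, so the two effects have to be weighed against each other.
Mg > Tl: period and group pull opposite ways; the down-group shift dominates (738 vs 589 kJ/mol).
Si > Mg: both are in period 3; the period trend gives Si the larger value.
Se > Si: period and group pull opposite ways; the across-period shift dominates (941 vs 786 kJ/mol).
For reference (kJ/mol): Mg 738, Si 786, Se 941, Tl 589.
So from highest to lowest: Se > Si > Mg > Tl.

Se > Si > Mg > Tl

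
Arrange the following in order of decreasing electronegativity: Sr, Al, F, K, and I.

F is in period 2, group 17; Al is in period 3, group 13; K is in period 4, group 1; Sr is in period 5, group 2; I is in period 5, group 17.
Atoms toward the upper right of the periodic table pull bonding electrons most strongly.
These span different periods and groups, so the two trends combine.
Sr > K: the two effects oppose for this pair; the across-period effect wins (0.95 vs 0.82).
Al > Sr: relative to Sr, both the across-period and down-group shifts push Al's electronegativity up.
I > Al: the two effects oppose for this pair; the across-period effect wins (2.66 vs 1.61).
F > I: they share group 17; the group trend gives F the larger value.
For reference (Pauling): F 3.98, Al 1.61, K 0.82, Sr 0.95, I 2.66.
So from highest to lowest: F > I > Al > Sr > K.

F > I > Al > Sr > K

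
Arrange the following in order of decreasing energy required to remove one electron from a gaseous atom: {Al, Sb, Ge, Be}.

Across a period the outer electron is held more tightly (higher IE₁); down a group it sits in a higher shell, more shielded, and comes off more easily.
A diagonal step moves right (one effect) and down (the opposite effect) at once.
Ge > Al: the two effects oppose for this pair; the across-period effect wins (762 vs 578 kJ/mol).
Sb > Ge: period and group pull opposite ways; the across-period shift dominates (831 vs 762 kJ/mol).
Be > Sb: the two effects oppose for this pair; the down-group effect wins (900 vs 831 kJ/mol).
Tabulated first ionization energy (kJ/mol): Be 900, Al 578, Ge 762, Sb 831.
So from highest to lowest: Be > Sb > Ge > Al.

Be > Sb > Ge > Al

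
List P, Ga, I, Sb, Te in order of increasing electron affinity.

Ga < P < Sb < Te < I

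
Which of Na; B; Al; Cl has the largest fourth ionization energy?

B

After 3 electrons have been removed, what remains? Na³⁺ is already 2 electrons into the core; B³⁺ is the bare [He] core; Al³⁺ is the bare [Ne] core; Cl³⁺ still has 4 valence electrons.
Core electrons are held far more tightly than valence electrons, so Na, Al and B top the IE_4 order.
Tabulated IE_4 (kJ/mol): Na 9543, B 25026, Al 11577, Cl 5159.
Putting it together, IE_4: Cl < Na < Al < B.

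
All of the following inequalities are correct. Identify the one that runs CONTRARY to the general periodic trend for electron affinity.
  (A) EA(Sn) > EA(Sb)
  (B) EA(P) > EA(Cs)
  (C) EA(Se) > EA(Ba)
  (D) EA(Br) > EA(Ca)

The general trend: electron affinity increases across a period and decreases down a group.
(A) Sn (period 5, group 14) vs Sb (period 5, group 15): the stated order contradicts the simple trend.
(B) P (period 3, group 15) vs Cs (period 6, group 1): the stated order agrees with the simple trend.
(C) Se (period 4, group 16) vs Ba (period 6, group 2): the stated order agrees with the simple trend.
(D) Br (period 4, group 17) vs Ca (period 4, group 2): the stated order agrees with the simple trend.
The exception is (A): adding an electron to Sb's half-filled 5p³ is unfavourable, so Sn has the more exothermic EA.

(A)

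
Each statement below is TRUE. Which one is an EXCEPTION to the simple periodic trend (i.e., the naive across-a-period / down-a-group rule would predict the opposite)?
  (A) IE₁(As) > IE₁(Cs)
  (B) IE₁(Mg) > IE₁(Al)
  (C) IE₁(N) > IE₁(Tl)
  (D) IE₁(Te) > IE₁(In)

The general trend: first ionisation energy increases across a period and decreases down a group.
(A) As (period 4, group 15) vs Cs (period 6, group 1): the stated order agrees with the simple trend.
(B) Mg (period 3, group 2) vs Al (period 3, group 13): the stated order contradicts the simple trend.
(C) N (period 2, group 15) vs Tl (period 6, group 13): the stated order agrees with the simple trend.
(D) Te (period 5, group 16) vs In (period 5, group 13): the stated order agrees with the simple trend.
The exception is (B): Al's single 3p electron is easier to remove than one from Mg's filled 3s².

(B)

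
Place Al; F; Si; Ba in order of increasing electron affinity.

F is in period 2, group 17; Al is in period 3, group 13; Si is in period 3, group 14; Ba is in period 6, group 2.
EA tends to increase across a period and decrease down a group, though the pattern is less regular than for IE or radius.
Neither a single period nor a single group — weigh both effects.
Al > Ba: both effects reinforce here, so Al is clearly the higher of the two.
Si > Al: both are in period 3; the period trend gives Si the larger value.
F > Si: relative to Si, both the across-period and down-group shifts push F's electron affinity up.
For reference (kJ/mol): F 328, Al 42, Si 134, Ba 14.
So from lowest to highest: Ba < Al < Si < F.

Ba < Al < Si < F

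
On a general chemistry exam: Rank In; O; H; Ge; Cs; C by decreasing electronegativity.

O > C > H > Ge > In > Cs

H is in period 1, group 1; C is in period 2, group 14; O is in period 2, group 16; Ge is in period 4, group 14; In is in period 5, group 13; Cs is in period 6, group 1.
Smaller atoms with higher effective nuclear charge are more electronegative.
Here both period and group differ, so the two effects have to be weighed against each other.
In > Cs: both effects reinforce here, so In is clearly the higher of the two.
Ge > In: relative to In, both the across-period and down-group shifts push Ge's electronegativity up.
H > Ge: period and group pull opposite ways; the down-group shift dominates (2.20 vs 2.01).
C > H: period and group pull opposite ways; the across-period shift dominates (2.55 vs 2.20).
O > C: O lies to the right of C in period 2, so the across-period effect alone puts O higher.
Approximate values (Pauling): H 2.20, C 2.55, O 3.44, Ge 2.01, In 1.78, Cs 0.79.
So from highest to lowest: O > C > H > Ge > In > Cs.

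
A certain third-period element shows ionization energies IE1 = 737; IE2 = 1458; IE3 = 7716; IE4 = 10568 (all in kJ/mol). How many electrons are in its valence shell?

2

Look for the largest jump between consecutive ionization energies: IE3/IE2 ≈ 5.3, far larger than any earlier ratio.
That jump marks the point where a core electron is being removed. So the atom has 2 valence electrons.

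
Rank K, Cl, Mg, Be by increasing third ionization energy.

After 2 electrons have been removed, what remains? K²⁺ is already 1 electron into the core; Cl²⁺ still has 5 valence electrons; Mg²⁺ is the bare [Ne] core; Be²⁺ is the bare [He] core.
Core electrons are held far more tightly than valence electrons, so K, Mg and Be top the IE_3 order.
Tabulated IE_3 (kJ/mol): K 4420, Cl 3822, Mg 7733, Be 14849.
Putting it together, IE_3: Cl < K < Mg < Be.

Cl, K, Mg, Be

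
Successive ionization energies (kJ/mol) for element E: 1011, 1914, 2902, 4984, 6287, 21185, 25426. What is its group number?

Look for the largest jump between consecutive ionization energies: IE6/IE5 ≈ 3.4, far larger than any earlier ratio.
That jump marks the point where a core electron is being removed. So the atom has 5 valence electrons.
A main-group element with 5 valence electrons is in group 15.

Group 15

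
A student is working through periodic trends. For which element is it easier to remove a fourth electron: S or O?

The fourth ionization energy removes an electron from the +3 ion. For each element: S³⁺ still has 3 valence electrons; O³⁺ still has 3 valence electrons.
All are still removing valence electrons, so compare the +3 ions as you would atoms: IE_4 generally rises across a period (higher Z_eff) and falls down a group (larger shell), subject to the usual subshell exceptions.
Valence configurations: S³⁺ [Ne]3s²3p¹, O³⁺ [He]2s²2p¹.
Approximate IE_4 values (kJ/mol): S 4556, O 7469.
So the fourth ionization energies run S < O.

S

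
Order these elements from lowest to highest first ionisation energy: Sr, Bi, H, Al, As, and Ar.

Sr, Al, Bi, As, H, Ar

H is in period 1, group 1; Al is in period 3, group 13; Ar is in period 3, group 18; As is in period 4, group 15; Sr is in period 5, group 2; Bi is in period 6, group 15.
First ionization energy rises across a period (greater Z_eff holds electrons more tightly) and falls down a group (valence electrons are farther from the nucleus).
These span different periods and groups, so the two trends combine.
Al > Sr: both effects reinforce here, so Al is clearly the higher of the two.
Bi > Al: the two effects oppose for this pair; the across-period effect wins (703 vs 578 kJ/mol).
As > Bi: they share group 15; the group trend gives As the larger value.
H > As: period and group pull opposite ways; the down-group shift dominates (1312 vs 947 kJ/mol).
Ar > H: period and group pull opposite ways; the across-period shift dominates (1521 vs 1312 kJ/mol).
For reference (kJ/mol): H 1312, Al 578, Ar 1521, As 947, Sr 550, Bi 703.
So from lowest to highest: Sr < Al < Bi < As < H < Ar.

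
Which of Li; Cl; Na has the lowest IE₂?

After 1 electron has been removed, what remains? Li⁺ is the bare [He] core; Cl⁺ still has 6 valence electrons; Na⁺ is the bare [Ne] core.
Core electrons are held far more tightly than valence electrons, so Na and Li top the IE_2 order.
Approximate IE_2 values (kJ/mol): Li 7298, Cl 2298, Na 4562.
Putting it together, IE_2: Cl < Na < Li.

Cl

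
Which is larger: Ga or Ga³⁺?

Ga

Forming Ga³⁺ removes 3 electrons from Ga. Fewer electrons for the same nuclear charge means less shielding and a higher Z_eff on the remaining electrons, and for main-group metals the entire outer shell is lost.
A cation is smaller than its parent atom: Ga³⁺ < Ga.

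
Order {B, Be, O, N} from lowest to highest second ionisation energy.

The second ionization energy removes an electron from the +1 ion. For each element: B⁺ still has 2 valence electrons; Be⁺ still has 1 valence electron; O⁺ still has 5 valence electrons; N⁺ still has 4 valence electrons.
All are still removing valence electrons, so compare the +1 ions as you would atoms: IE_2 generally rises across a period (higher Z_eff) and falls down a group (larger shell), subject to the usual subshell exceptions.
Valence configurations: B⁺ [He]2s², Be⁺ [He]2s¹, O⁺ [He]2s²2p³, N⁺ [He]2s²2p².
Tabulated IE_2 (kJ/mol): B 2427, Be 1757, O 3388, N 2856.
Overall IE_2 order: Be < B < N < O.

Be < B < N < O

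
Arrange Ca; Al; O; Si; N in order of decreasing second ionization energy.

After 1 electron has been removed, what remains? Ca⁺ still has 1 valence electron; Al⁺ still has 2 valence electrons; O⁺ still has 5 valence electrons; Si⁺ still has 3 valence electrons; N⁺ still has 4 valence electrons.
All are still removing valence electrons, so compare the +1 ions as you would atoms: IE_2 generally rises across a period (higher Z_eff) and falls down a group (larger shell), subject to the usual subshell exceptions.
Valence configurations: Ca⁺ [Ar]4s¹, Al⁺ [Ne]3s², O⁺ [He]2s²2p³, Si⁺ [Ne]3s²3p¹, N⁺ [He]2s²2p².
Si⁺ loses a lone 3p electron whereas Al⁺ must break into a filled 3s² pair, so IE_2(Al) > IE_2(Si) even though Si has the higher nuclear charge.
Tabulated IE_2 (kJ/mol): Ca 1145, Al 1817, O 3388, Si 1577, N 2856.
Overall IE_2 order: Ca < Si < Al < N < O.

O, N, Al, Si, Ca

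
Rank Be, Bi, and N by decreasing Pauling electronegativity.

Be is in period 2, group 2; N is in period 2, group 15; Bi is in period 6, group 15.
Smaller atoms with higher effective nuclear charge are more electronegative.
Neither a single period nor a single group — weigh both effects.
Bi > Be: period and group pull opposite ways; the across-period shift dominates (2.02 vs 1.57).
N > Bi: N sits above Bi in group 15, so the down-group effect alone puts N higher.
Approximate values (Pauling): Be 1.57, N 3.04, Bi 2.02.
So from highest to lowest: N > Bi > Be.

N > Bi > Be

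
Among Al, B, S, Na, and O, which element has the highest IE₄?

IE_4 is the cost of taking one more electron from the +3 cation: Al³⁺ is the bare [Ne] core; B³⁺ is the bare [He] core; S³⁺ still has 3 valence electrons; Na³⁺ is already 2 electrons into the core; O³⁺ still has 3 valence electrons.
Breaking into a closed-shell core is much more expensive than removing a leftover valence electron — Na, Al and B have the largest IE_4 here.
Valence configurations: S³⁺ [Ne]3s²3p¹, O³⁺ [He]2s²2p¹.
The numbers (kJ/mol): Al 11577, B 25026, S 4556, Na 9543, O 7469.
Hence IE_4: S < O < Na < Al < B.

B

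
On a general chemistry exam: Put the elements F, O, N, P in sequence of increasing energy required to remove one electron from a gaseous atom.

P < O < N < F

Across a period the outer electron is held more tightly (higher IE₁); down a group it sits in a higher shell, more shielded, and comes off more easily.
These span different periods and groups, so the two trends combine.
O > P: both effects reinforce here, so O is clearly the higher of the two.
N > O: this pair runs against the simple trend — see the exception note.
F > N: both are in period 2; the period trend gives F the larger value.
Note the exception: N has a higher first ionization energy than O, contrary to the simple trend — pairing an electron in O's 2p⁴ costs repulsion energy, so O ionizes more easily than half-filled N (2p³).
Tabulated first ionization energy (kJ/mol): N 1402, O 1314, F 1681, P 1012.
So from lowest to highest: P < O < N < F.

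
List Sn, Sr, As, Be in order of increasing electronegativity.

Sr, Be, Sn, As

Be is in period 2, group 2; As is in period 4, group 15; Sr is in period 5, group 2; Sn is in period 5, group 14.
EN rises left→right (higher Z_eff, smaller atoms) and falls top→bottom (larger, more shielded atoms).
These span different periods and groups, so the two trends combine.
Be > Sr: they share group 2; the group trend gives Be the larger value.
Sn > Be: the two effects oppose for this pair; the across-period effect wins (1.96 vs 1.57).
As > Sn: relative to Sn, both the across-period and down-group shifts push As's electronegativity up.
Approximate values (Pauling): Be 1.57, As 2.18, Sr 0.95, Sn 1.96.
So from lowest to highest: Sr < Be < Sn < As.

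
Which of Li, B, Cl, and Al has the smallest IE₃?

Consider each +2 ion: Li²⁺ is already 1 electron into the core; B²⁺ still has 1 valence electron; Cl²⁺ still has 5 valence electrons; Al²⁺ still has 1 valence electron.
Core electrons are held far more tightly than valence electrons, so Li tops the IE_3 order.
Valence configurations: B²⁺ [He]2s¹, Cl²⁺ [Ne]3s²3p³, Al²⁺ [Ne]3s¹.
Approximate IE_3 values (kJ/mol): Li 11815, B 3660, Cl 3822, Al 2745.
So the third ionization energies run Al < B < Cl < Li.

Al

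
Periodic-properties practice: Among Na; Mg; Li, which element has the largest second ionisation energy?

Li

After 1 electron has been removed, what remains? Na⁺ is the bare [Ne] core; Mg⁺ still has 1 valence electron; Li⁺ is the bare [He] core.
Core electrons are held far more tightly than valence electrons, so Na and Li top the IE_2 order.
Approximate IE_2 values (kJ/mol): Na 4562, Mg 1451, Li 7298.
Putting it together, IE_2: Mg < Na < Li.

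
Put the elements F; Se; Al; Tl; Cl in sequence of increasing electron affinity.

F is in period 2, group 17; Al is in period 3, group 13; Cl is in period 3, group 17; Se is in period 4, group 16; Tl is in period 6, group 13.
EA tends to increase across a period and decrease down a group, though the pattern is less regular than for IE or radius.
These span different periods and groups, so the two trends combine.
Al > Tl: they share group 13; the group trend gives Al the larger value.
Se > Al: period and group pull opposite ways; the across-period shift dominates (195 vs 42 kJ/mol).
F > Se: relative to Se, both the across-period and down-group shifts push F's electron affinity up.
Cl > F: this pair runs against the simple trend — see the exception note.
Note the exception: Cl has a higher electron affinity than F, contrary to the simple trend — F's small 2p subshell makes the incoming electron feel strong e⁻–e⁻ repulsion, so Cl actually releases more energy on gaining an electron.
Approximate values (kJ/mol): F 328, Al 42, Cl 349, Se 195, Tl 19.
So from lowest to highest: Tl < Al < Se < F < Cl.

Tl < Al < Se < F < Cl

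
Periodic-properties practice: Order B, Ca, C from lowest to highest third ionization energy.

Consider each +2 ion: B²⁺ still has 1 valence electron; Ca²⁺ is the bare [Ar] core; C²⁺ still has 2 valence electrons.
Core electrons are held far more tightly than valence electrons, so Ca tops the IE_3 order.
Valence configurations: B²⁺ [He]2s¹, C²⁺ [He]2s².
Approximate IE_3 values (kJ/mol): B 3660, Ca 4912, C 4620.
Hence IE_3: B < C < Ca.

B < C < Ca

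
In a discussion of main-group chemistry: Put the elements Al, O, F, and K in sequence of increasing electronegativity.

K < Al < O < F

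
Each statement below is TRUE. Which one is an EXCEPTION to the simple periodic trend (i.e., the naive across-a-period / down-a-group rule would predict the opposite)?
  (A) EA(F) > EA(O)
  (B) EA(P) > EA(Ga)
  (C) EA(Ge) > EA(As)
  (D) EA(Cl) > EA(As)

(C)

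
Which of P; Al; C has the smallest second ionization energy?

Al

IE_2 is the cost of taking one more electron from the +1 cation: P⁺ still has 4 valence electrons; Al⁺ still has 2 valence electrons; C⁺ still has 3 valence electrons.
All are still removing valence electrons, so compare the +1 ions as you would atoms: IE_2 generally rises across a period (higher Z_eff) and falls down a group (larger shell), subject to the usual subshell exceptions.
Valence configurations: P⁺ [Ne]3s²3p², Al⁺ [Ne]3s², C⁺ [He]2s²2p¹.
Approximate IE_2 values (kJ/mol): P 1907, Al 1817, C 2353.
Hence IE_2: Al < P < C.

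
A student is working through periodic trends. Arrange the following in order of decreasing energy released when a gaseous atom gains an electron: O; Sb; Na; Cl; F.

Cl > F > O > Sb > Na

O is in period 2, group 16; F is in period 2, group 17; Na is in period 3, group 1; Cl is in period 3, group 17; Sb is in period 5, group 15.
EA tends to increase across a period and decrease down a group, though the pattern is less regular than for IE or radius.
Here both period and group differ, so the two effects have to be weighed against each other.
Sb > Na: period and group pull opposite ways; the across-period shift dominates (103 vs 53 kJ/mol).
O > Sb: both effects reinforce here, so O is clearly the higher of the two.
F > O: F lies to the right of O in period 2, so the across-period effect alone puts F higher.
Cl > F: this pair runs against the simple trend — see the exception note.
Note the exception: Cl has a higher electron affinity than F, contrary to the simple trend — F's small 2p subshell makes the incoming electron feel strong e⁻–e⁻ repulsion, so Cl actually releases more energy on gaining an electron.
Approximate values (kJ/mol): O 141, F 328, Na 53, Cl 349, Sb 103.
So from highest to lowest: Cl > F > O > Sb > Na.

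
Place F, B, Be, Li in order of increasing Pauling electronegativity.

Li is in period 2, group 1; Be is in period 2, group 2; B is in period 2, group 13; F is in period 2, group 17.
Electronegativity increases across a period and decreases down a group, tracking effective nuclear charge and atomic size.
All lie in period 2, so electronegativity increases left to right.
So from lowest to highest: Li < Be < B < F.

Li < Be < B < F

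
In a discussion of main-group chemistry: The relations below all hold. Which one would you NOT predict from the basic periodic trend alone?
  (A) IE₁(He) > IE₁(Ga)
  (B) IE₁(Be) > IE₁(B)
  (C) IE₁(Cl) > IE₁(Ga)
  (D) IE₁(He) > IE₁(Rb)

The general trend: first ionization energy increases across a period and decreases down a group.
(A) He (period 1, group 18) vs Ga (period 4, group 13): the stated order agrees with the simple trend.
(B) Be (period 2, group 2) vs B (period 2, group 13): the stated order contradicts the simple trend.
(C) Cl (period 3, group 17) vs Ga (period 4, group 13): the stated order agrees with the simple trend.
(D) He (period 1, group 18) vs Rb (period 5, group 1): the stated order agrees with the simple trend.
The exception is (B): removing B's lone 2p electron is easier than breaking Be's filled 2s².

(B)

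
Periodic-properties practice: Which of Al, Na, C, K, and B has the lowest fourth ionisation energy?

After 3 electrons have been removed, what remains? Al³⁺ is the bare [Ne] core; Na³⁺ is already 2 electrons into the core; C³⁺ still has 1 valence electron; K³⁺ is already 2 electrons into the core; B³⁺ is the bare [He] core.
Usually core removal costs more than valence removal, but here the competition is close: a tightly held n=2 valence electron can cost more to remove than an n=3 core electron, so the actual values have to decide it.
The numbers (kJ/mol): Al 11577, Na 9543, C 6223, K 5877, B 25026.
So the fourth ionization energies run K < C < Na < Al < B.

K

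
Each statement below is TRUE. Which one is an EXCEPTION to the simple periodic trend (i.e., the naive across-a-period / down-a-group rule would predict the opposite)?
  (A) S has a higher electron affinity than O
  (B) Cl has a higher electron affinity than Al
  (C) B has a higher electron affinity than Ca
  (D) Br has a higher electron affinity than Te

The general trend: electron affinity increases across a period and decreases down a group.
(A) S (period 3, group 16) vs O (period 2, group 16): the stated order contradicts the simple trend.
(B) Cl (period 3, group 17) vs Al (period 3, group 13): the stated order agrees with the simple trend.
(C) B (period 2, group 13) vs Ca (period 4, group 2): the stated order agrees with the simple trend.
(D) Br (period 4, group 17) vs Te (period 5, group 16): the stated order agrees with the simple trend.
The exception is (A): the compact 2p subshell of O repels the added electron more than S's larger 3p does.

(A)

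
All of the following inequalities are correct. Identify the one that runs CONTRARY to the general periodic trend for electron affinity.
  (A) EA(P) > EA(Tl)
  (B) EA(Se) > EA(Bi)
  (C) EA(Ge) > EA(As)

(C)

The general trend: electron affinity increases across a period and decreases down a group.
(A) P (period 3, group 15) vs Tl (period 6, group 13): the stated order agrees with the simple trend.
(B) Se (period 4, group 16) vs Bi (period 6, group 15): the stated order agrees with the simple trend.
(C) Ge (period 4, group 14) vs As (period 4, group 15): the stated order contradicts the simple trend.
The exception is (C): adding an electron to As's half-filled 4p³ is unfavourable, so Ge (4p²) has the more exothermic EA.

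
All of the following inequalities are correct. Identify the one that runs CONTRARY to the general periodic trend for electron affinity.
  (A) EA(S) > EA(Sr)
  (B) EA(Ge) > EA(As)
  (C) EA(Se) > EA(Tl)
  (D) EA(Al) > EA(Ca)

(B)

The general trend: electron affinity increases across a period and decreases down a group.
(A) S (period 3, group 16) vs Sr (period 5, group 2): the stated order agrees with the simple trend.
(B) Ge (period 4, group 14) vs As (period 4, group 15): the stated order contradicts the simple trend.
(C) Se (period 4, group 16) vs Tl (period 6, group 13): the stated order agrees with the simple trend.
(D) Al (period 3, group 13) vs Ca (period 4, group 2): the stated order agrees with the simple trend.
The exception is (B): adding an electron to As's half-filled 4p³ is unfavourable, so Ge (4p²) has the more exothermic EA.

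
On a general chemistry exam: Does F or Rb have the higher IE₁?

Removing the outermost electron gets harder across a period and easier down a group.
These span different periods and groups, so the two trends combine.
F > Rb: both effects reinforce here, so F is clearly the higher of the two.
For reference (kJ/mol): F 1681, Rb 403.
So F has the higher IE₁ (F > Rb).

F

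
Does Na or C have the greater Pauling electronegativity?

EN rises left→right (higher Z_eff, smaller atoms) and falls top→bottom (larger, more shielded atoms).
These span different periods and groups, so the two trends combine.
C > Na: relative to Na, both the across-period and down-group shifts push C's electronegativity up.
Tabulated electronegativity (Pauling): C 2.55, Na 0.93.
So C has the greater Pauling electronegativity (C > Na).

C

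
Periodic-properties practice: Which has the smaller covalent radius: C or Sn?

C

C is in period 2, group 14; Sn is in period 5, group 14.
Atomic radius shrinks across a period as nuclear charge pulls the same shell inward, and grows down a group as new shells are added.
All are in group 14, so atomic radius increases down the group.
So C has the smaller covalent radius (C < Sn).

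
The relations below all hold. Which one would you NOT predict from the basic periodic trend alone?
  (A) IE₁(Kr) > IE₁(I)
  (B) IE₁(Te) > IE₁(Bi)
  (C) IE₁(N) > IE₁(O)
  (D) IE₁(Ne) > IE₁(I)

The general trend: first ionization energy increases across a period and decreases down a group.
(A) Kr (period 4, group 18) vs I (period 5, group 17): the stated order agrees with the simple trend.
(B) Te (period 5, group 16) vs Bi (period 6, group 15): the stated order agrees with the simple trend.
(C) N (period 2, group 15) vs O (period 2, group 16): the stated order contradicts the simple trend.
(D) Ne (period 2, group 18) vs I (period 5, group 17): the stated order agrees with the simple trend.
The exception is (C): pairing an electron in O's 2p⁴ costs repulsion energy, so O ionizes more easily than half-filled N (2p³).

(C)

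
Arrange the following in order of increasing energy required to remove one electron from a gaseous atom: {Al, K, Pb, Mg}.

Mg is in period 3, group 2; Al is in period 3, group 13; K is in period 4, group 1; Pb is in period 6, group 14.
Removing the outermost electron gets harder across a period and easier down a group.
Neither a single period nor a single group — weigh both effects.
Al > K: relative to K, both the across-period and down-group shifts push Al's first ionization energy up.
Pb > Al: the two effects oppose for this pair; the across-period effect wins (716 vs 578 kJ/mol).
Mg > Pb: period and group pull opposite ways; the down-group shift dominates (738 vs 716 kJ/mol).
Note the exception: Mg has a higher first ionization energy than Al, contrary to the simple trend — Al's single 3p electron is easier to remove than one from Mg's filled 3s².
For reference (kJ/mol): Mg 738, Al 578, K 419, Pb 716.
So from lowest to highest: K < Al < Pb < Mg.

K < Al < Pb < Mg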